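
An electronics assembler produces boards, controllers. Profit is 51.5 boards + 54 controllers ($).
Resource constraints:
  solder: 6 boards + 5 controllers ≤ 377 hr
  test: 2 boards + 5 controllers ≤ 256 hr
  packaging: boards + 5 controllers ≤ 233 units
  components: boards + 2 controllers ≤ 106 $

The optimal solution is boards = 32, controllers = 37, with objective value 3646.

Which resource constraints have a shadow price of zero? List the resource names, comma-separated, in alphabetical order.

solder: 377/377 (binding)
test: 249/256 (slack 7)
packaging: 217/233 (slack 16)
components: 106/106 (binding)
By complementary slackness, a constraint with positive slack has shadow price 0 → packaging, test.

packaging, test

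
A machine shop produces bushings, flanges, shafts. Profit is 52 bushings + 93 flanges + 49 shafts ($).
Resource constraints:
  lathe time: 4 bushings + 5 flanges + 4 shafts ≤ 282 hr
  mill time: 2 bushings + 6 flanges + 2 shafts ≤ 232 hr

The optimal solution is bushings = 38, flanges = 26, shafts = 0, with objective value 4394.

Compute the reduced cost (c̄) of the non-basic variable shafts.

-3

Check each constraint at x*: lathe time 282/282 (tight); mill time 232/232 (tight).
Dual feasibility on the basic columns requires 4·y_lathe time + 2·y_mill time = 52, 5·y_lathe time + 6·y_mill time = 93.
Solving: y_lathe time = 9, y_mill time = 8.
Reduced cost of shafts: c₃ − yᵀa₃ = 49 − (9·4 + 8·2) = 49 − 52 = -3.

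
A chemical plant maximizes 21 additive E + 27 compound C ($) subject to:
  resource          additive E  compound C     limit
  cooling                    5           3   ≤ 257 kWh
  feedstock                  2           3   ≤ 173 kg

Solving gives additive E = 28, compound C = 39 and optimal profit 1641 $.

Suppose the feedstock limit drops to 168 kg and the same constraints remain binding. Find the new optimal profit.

Both cooling and feedstock are binding at x*.
Dual feasibility on the basic columns requires 5·y_cooling + 2·y_feedstock = 21, 3·y_cooling + 3·y_feedstock = 27.
→ y_cooling = 1 and y_feedstock = 8.
Δz = y_feedstock·Δb = 8 × (-5) = -40, so new z* = 1641 − 40 = 1601.

1601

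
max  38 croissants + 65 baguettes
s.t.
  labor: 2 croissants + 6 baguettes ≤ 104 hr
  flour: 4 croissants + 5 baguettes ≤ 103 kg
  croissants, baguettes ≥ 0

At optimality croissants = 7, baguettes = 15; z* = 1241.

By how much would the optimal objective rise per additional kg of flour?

At the optimum: labor uses 104 of 104 (binding); flour uses 103 of 103 (binding).
The binding rows give the dual system: 2·y_labor + 4·y_flour = 38 and 6·y_labor + 5·y_flour = 65.
→ y_labor = 5 and y_flour = 7.
Shadow price of flour = 7.

7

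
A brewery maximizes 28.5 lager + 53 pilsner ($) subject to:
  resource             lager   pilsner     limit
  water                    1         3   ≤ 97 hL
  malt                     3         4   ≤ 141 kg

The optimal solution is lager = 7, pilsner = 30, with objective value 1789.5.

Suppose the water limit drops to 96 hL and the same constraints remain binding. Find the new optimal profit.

Check each constraint at x*: water 97/97 (tight); malt 141/141 (tight).
The binding rows give the dual system: 1·y_water + 3·y_malt = 28.5 and 3·y_water + 4·y_malt = 53.
Solving: y_water = 9, y_malt = 6.5.
Δz = y_water·Δb = 9 × (-1) = -9, so new z* = 1789.5 − 9 = 1780.5.

1780.5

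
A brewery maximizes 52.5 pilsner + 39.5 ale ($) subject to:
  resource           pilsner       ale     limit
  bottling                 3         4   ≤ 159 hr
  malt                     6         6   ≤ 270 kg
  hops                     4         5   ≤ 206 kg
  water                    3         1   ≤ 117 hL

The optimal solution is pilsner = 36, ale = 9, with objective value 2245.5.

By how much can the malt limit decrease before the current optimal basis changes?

36

Binding constraints: malt, water. The basis is B = [[6,6],[3,1]] with det -12.
Per unit decrease in malt, x* moves by d = (0.0833, -0.25).
The basis stays optimal until ale reaches 0; allowable decrease = 36 kg.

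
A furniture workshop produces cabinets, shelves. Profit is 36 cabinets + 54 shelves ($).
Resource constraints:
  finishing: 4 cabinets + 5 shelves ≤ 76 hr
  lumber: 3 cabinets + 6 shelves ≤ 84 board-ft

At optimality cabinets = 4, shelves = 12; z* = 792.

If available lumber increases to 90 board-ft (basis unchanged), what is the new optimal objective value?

Both finishing and lumber are binding at x*.
The binding rows give the dual system: 4·y_finishing + 3·y_lumber = 36 and 5·y_finishing + 6·y_lumber = 54.
This yields shadow prices y_finishing = 6, y_lumber = 4.
Δz = y_lumber·Δb = 4 × (6) = 24, so new z* = 792 + 24 = 816.

816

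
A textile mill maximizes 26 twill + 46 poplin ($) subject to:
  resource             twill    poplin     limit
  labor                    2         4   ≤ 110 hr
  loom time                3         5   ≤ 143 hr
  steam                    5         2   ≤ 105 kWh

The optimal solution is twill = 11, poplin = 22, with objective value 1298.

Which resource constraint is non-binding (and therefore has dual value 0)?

steam

labor: 110/110 (binding)
loom time: 143/143 (binding)
steam: 99/105 (slack 6)
By complementary slackness, a constraint with positive slack has shadow price 0 → steam.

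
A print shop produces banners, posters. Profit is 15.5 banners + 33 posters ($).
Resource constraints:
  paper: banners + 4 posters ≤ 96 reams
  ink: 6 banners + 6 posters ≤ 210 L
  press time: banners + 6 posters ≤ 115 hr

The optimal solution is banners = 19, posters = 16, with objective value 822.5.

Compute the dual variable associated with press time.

Check each constraint at x*: paper 83/96 (slack 13); ink 210/210 (tight); press time 115/115 (tight).
Since paper is not tight, its dual is 0.
The binding rows give the dual system: 6·y_ink + 1·y_press time = 15.5 and 6·y_ink + 6·y_press time = 33.
→ y_ink = 2 and y_press time = 3.5.
Shadow price of press time = 3.5.

3.5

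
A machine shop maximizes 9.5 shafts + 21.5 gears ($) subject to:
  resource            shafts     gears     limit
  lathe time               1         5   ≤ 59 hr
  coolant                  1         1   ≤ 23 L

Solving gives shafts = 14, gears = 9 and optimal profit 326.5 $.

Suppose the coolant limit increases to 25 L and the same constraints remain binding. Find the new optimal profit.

Both lathe time and coolant are binding at x*.
From A_Bᵀ y = c: 1·y_lathe time + 1·y_coolant = 9.5; 5·y_lathe time + 1·y_coolant = 21.5.
→ y_lathe time = 3 and y_coolant = 6.5.
Δz = y_coolant·Δb = 6.5 × (2) = 13, so new z* = 326.5 + 13 = 339.5.

339.5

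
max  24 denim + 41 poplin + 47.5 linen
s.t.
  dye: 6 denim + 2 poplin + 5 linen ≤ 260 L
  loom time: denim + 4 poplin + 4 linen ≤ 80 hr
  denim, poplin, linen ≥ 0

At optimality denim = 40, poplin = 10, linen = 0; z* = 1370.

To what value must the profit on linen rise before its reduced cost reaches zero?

48.5

Both dye and loom time are binding at x*.
Dual feasibility on the basic columns requires 6·y_dye + 1·y_loom time = 24, 2·y_dye + 4·y_loom time = 41.
This yields shadow prices y_dye = 2.5, y_loom time = 9.
linen enters the basis when its profit ≥ yᵀa₃ = 2.5·5 + 9·4 = 48.5.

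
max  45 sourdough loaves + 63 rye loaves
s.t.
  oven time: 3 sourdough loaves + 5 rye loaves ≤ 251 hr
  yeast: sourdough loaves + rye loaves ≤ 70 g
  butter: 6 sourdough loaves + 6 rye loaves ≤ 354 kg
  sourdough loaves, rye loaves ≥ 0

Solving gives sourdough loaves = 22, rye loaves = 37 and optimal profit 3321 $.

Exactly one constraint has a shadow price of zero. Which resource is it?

yeast

oven time: 251/251 (binding)
yeast: 59/70 (slack 11)
butter: 354/354 (binding)
By complementary slackness, a constraint with positive slack has shadow price 0 → yeast.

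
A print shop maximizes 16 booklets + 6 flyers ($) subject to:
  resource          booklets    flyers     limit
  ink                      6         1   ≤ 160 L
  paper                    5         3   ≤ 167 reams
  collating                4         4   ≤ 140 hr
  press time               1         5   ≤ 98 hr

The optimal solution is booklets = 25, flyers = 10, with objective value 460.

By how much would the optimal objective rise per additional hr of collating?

Binding: ink and collating. Non-binding: paper (12 unused), press time (23 unused).
By complementary slackness, y = 0 for the non-binding constraints.
From A_Bᵀ y = c: 6·y_ink + 4·y_collating = 16; 1·y_ink + 4·y_collating = 6.
Solving: y_ink = 2, y_collating = 1.
Shadow price of collating = 1.

1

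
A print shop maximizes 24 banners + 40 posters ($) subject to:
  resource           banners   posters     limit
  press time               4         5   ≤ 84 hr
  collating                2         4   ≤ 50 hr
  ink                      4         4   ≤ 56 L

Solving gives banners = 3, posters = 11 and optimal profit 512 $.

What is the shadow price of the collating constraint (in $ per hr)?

8

Check each constraint at x*: press time 67/84 (slack 17); collating 50/50 (tight); ink 56/56 (tight).
By complementary slackness, y = 0 for the non-binding constraint.
Dual feasibility on the basic columns requires 2·y_collating + 4·y_ink = 24, 4·y_collating + 4·y_ink = 40.
→ y_collating = 8 and y_ink = 2.
Shadow price of collating = 8.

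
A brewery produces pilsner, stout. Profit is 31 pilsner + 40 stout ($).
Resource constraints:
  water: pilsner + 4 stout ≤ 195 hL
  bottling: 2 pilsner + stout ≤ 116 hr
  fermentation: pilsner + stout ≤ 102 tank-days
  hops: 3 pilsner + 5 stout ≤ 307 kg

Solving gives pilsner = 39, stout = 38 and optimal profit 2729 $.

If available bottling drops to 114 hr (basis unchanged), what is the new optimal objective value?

Check each constraint at x*: water 191/195 (slack 4); bottling 116/116 (tight); fermentation 77/102 (slack 25); hops 307/307 (tight).
Since water, fermentation are not tight, their duals are 0.
The binding rows give the dual system: 2·y_bottling + 3·y_hops = 31 and 1·y_bottling + 5·y_hops = 40.
This yields shadow prices y_bottling = 5, y_hops = 7.
Δz = y_bottling·Δb = 5 × (-2) = -10, so new z* = 2729 − 10 = 2719.

2719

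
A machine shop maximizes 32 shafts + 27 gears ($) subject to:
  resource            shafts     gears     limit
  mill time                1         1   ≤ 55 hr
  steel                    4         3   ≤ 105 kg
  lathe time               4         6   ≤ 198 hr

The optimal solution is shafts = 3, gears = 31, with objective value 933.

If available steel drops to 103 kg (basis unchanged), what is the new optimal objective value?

Check each constraint at x*: mill time 34/55 (slack 21); steel 105/105 (tight); lathe time 198/198 (tight).
Slack constraints have shadow price 0 (complementary slackness).
The binding rows give the dual system: 4·y_steel + 4·y_lathe time = 32 and 3·y_steel + 6·y_lathe time = 27.
→ y_steel = 7 and y_lathe time = 1.
Δz = y_steel·Δb = 7 × (-2) = -14, so new z* = 933 − 14 = 919.

919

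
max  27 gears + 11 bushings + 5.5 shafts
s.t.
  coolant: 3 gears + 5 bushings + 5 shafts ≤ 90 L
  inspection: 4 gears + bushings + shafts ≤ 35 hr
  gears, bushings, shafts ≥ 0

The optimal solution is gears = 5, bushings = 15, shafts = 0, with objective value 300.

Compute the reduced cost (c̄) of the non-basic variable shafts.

Check each constraint at x*: coolant 90/90 (tight); inspection 35/35 (tight).
From A_Bᵀ y = c: 3·y_coolant + 4·y_inspection = 27; 5·y_coolant + 1·y_inspection = 11.
→ y_coolant = 1 and y_inspection = 6.
Reduced cost of shafts: c₃ − yᵀa₃ = 5.5 − (1·5 + 6·1) = 5.5 − 11 = -5.5.

-5.5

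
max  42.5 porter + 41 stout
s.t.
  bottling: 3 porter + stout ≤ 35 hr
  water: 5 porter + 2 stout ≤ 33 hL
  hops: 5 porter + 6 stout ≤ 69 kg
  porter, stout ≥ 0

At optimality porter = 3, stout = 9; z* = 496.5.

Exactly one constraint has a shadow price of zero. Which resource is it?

bottling: 18/35 (slack 17)
water: 33/33 (binding)
hops: 69/69 (binding)
By complementary slackness, a constraint with positive slack has shadow price 0 → bottling.

bottling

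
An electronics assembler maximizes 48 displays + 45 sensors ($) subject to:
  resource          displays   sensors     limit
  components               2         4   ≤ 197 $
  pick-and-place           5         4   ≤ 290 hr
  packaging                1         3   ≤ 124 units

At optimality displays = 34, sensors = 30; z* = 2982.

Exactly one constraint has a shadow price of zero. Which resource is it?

components

components: 188/197 (slack 9)
pick-and-place: 290/290 (binding)
packaging: 124/124 (binding)
By complementary slackness, a constraint with positive slack has shadow price 0 → components.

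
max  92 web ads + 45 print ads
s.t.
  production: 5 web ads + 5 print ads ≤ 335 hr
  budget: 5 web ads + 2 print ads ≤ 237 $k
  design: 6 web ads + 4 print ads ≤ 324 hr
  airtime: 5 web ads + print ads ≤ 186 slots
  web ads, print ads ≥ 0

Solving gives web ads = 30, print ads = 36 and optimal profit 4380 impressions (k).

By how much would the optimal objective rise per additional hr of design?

At the optimum: production uses 330 of 335 (slack = 5); budget uses 222 of 237 (slack = 15); design uses 324 of 324 (binding); airtime uses 186 of 186 (binding).
Slack constraints have shadow price 0 (complementary slackness).
From A_Bᵀ y = c: 6·y_design + 5·y_airtime = 92; 4·y_design + 1·y_airtime = 45.
This yields shadow prices y_design = 9.5, y_airtime = 7.
Shadow price of design = 9.5.

9.5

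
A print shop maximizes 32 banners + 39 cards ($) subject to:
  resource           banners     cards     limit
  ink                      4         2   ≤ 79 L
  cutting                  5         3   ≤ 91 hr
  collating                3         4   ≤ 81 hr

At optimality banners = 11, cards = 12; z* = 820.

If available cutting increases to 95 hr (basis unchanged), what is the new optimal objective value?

824

At the optimum: ink uses 68 of 79 (slack = 11); cutting uses 91 of 91 (binding); collating uses 81 of 81 (binding).
By complementary slackness, y = 0 for the non-binding constraint.
The binding rows give the dual system: 5·y_cutting + 3·y_collating = 32 and 3·y_cutting + 4·y_collating = 39.
Solving: y_cutting = 1, y_collating = 9.
Δz = y_cutting·Δb = 1 × (4) = 4, so new z* = 820 + 4 = 824.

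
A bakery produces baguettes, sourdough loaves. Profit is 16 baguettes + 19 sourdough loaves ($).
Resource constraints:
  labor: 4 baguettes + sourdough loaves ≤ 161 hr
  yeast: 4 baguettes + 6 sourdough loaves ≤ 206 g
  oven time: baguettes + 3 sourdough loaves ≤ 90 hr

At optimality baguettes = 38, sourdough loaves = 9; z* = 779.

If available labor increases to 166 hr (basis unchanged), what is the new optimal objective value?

At the optimum: labor uses 161 of 161 (binding); yeast uses 206 of 206 (binding); oven time uses 65 of 90 (slack = 25).
By complementary slackness, y = 0 for the non-binding constraint.
The binding rows give the dual system: 4·y_labor + 4·y_yeast = 16 and 1·y_labor + 6·y_yeast = 19.
This yields shadow prices y_labor = 1, y_yeast = 3.
Δz = y_labor·Δb = 1 × (5) = 5, so new z* = 779 + 5 = 784.

784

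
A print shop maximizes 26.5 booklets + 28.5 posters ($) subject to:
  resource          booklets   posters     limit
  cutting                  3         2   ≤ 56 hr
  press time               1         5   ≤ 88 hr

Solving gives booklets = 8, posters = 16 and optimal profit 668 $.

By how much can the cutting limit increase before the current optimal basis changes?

Binding constraints: cutting, press time. The basis is B = [[3,2],[1,5]] with det 13.
Per unit increase in cutting, x* moves by d = (0.3846, -0.0769).
The basis stays optimal until posters reaches 0; allowable increase = 208 hr.

208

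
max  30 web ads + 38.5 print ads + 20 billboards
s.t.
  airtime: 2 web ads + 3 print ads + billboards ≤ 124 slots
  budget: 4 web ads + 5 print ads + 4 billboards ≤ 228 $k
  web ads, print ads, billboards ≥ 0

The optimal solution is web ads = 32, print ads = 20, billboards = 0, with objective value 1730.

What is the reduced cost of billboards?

-8

Both airtime and budget are binding at x*.
From A_Bᵀ y = c: 2·y_airtime + 4·y_budget = 30; 3·y_airtime + 5·y_budget = 38.5.
→ y_airtime = 2 and y_budget = 6.5.
Reduced cost of billboards: c₃ − yᵀa₃ = 20 − (2·1 + 6.5·4) = 20 − 28 = -8.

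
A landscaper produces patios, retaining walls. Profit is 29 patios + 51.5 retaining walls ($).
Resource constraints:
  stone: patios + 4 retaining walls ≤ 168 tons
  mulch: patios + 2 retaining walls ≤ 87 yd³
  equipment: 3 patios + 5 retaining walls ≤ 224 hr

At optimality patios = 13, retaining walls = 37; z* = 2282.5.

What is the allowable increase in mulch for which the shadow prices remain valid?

Binding constraints: mulch, equipment. The basis is B = [[1,2],[3,5]] with det -1.
Per unit increase in mulch, x* moves by d = (-5, 3).
The basis stays optimal until stone becomes binding; allowable increase = 1 yd³.

1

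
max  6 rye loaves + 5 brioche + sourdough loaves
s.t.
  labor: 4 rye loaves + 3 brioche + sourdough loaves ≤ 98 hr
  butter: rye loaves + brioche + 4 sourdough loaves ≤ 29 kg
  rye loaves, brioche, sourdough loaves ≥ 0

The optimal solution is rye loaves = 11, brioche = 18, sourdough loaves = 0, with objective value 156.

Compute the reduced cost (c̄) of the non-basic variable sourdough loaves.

Both labor and butter are binding at x*.
From A_Bᵀ y = c: 4·y_labor + 1·y_butter = 6; 3·y_labor + 1·y_butter = 5.
This yields shadow prices y_labor = 1, y_butter = 2.
Reduced cost of sourdough loaves: c₃ − yᵀa₃ = 1 − (1·1 + 2·4) = 1 − 9 = -8.

-8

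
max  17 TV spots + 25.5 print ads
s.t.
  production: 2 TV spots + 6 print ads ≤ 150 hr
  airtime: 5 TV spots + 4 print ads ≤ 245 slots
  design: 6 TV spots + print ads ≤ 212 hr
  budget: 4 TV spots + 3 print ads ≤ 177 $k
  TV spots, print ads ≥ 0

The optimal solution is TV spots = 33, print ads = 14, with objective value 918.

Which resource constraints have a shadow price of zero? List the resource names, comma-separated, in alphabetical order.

production: 150/150 (binding)
airtime: 221/245 (slack 24)
design: 212/212 (binding)
budget: 174/177 (slack 3)
By complementary slackness, a constraint with positive slack has shadow price 0 → airtime, budget.

airtime, budget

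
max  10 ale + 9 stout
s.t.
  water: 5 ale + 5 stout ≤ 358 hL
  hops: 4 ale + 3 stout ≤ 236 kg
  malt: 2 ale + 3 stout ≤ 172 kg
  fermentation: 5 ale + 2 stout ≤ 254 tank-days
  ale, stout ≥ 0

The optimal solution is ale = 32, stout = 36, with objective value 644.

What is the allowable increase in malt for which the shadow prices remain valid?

Binding constraints: hops, malt. The basis is B = [[4,3],[2,3]] with det 6.
Per unit increase in malt, x* moves by d = (-0.5, 0.6667).
The basis stays optimal until water becomes binding; allowable increase = 21.6 kg.

21.6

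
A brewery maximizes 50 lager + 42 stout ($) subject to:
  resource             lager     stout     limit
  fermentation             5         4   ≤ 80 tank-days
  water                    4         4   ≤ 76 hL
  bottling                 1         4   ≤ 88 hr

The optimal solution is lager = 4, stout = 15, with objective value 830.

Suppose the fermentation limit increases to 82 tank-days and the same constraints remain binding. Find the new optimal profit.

Check each constraint at x*: fermentation 80/80 (tight); water 76/76 (tight); bottling 64/88 (slack 24).
Slack constraints have shadow price 0 (complementary slackness).
The binding rows give the dual system: 5·y_fermentation + 4·y_water = 50 and 4·y_fermentation + 4·y_water = 42.
This yields shadow prices y_fermentation = 8, y_water = 2.5.
Δz = y_fermentation·Δb = 8 × (2) = 16, so new z* = 830 + 16 = 846.

846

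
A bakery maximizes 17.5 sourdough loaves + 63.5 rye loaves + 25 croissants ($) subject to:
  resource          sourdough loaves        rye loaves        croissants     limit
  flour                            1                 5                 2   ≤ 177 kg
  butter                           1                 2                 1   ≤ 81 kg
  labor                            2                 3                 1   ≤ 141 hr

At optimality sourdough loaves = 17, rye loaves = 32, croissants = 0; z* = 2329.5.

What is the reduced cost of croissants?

Check each constraint at x*: flour 177/177 (tight); butter 81/81 (tight); labor 130/141 (slack 11).
Slack constraints have shadow price 0 (complementary slackness).
The binding rows give the dual system: 1·y_flour + 1·y_butter = 17.5 and 5·y_flour + 2·y_butter = 63.5.
→ y_flour = 9.5 and y_butter = 8.
Reduced cost of croissants: c₃ − yᵀa₃ = 25 − (9.5·2 + 8·1) = 25 − 27 = -2.

-2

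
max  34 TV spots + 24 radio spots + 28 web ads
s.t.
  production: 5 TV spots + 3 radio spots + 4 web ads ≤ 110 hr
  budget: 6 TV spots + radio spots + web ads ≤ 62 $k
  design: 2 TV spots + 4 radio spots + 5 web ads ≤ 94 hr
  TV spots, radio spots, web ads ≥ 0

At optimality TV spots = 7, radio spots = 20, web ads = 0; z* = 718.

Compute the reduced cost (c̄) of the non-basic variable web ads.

Check each constraint at x*: production 95/110 (slack 15); budget 62/62 (tight); design 94/94 (tight).
By complementary slackness, y = 0 for the non-binding constraint.
Dual feasibility on the basic columns requires 6·y_budget + 2·y_design = 34, 1·y_budget + 4·y_design = 24.
Solving: y_budget = 4, y_design = 5.
Reduced cost of web ads: c₃ − yᵀa₃ = 28 − (4·1 + 5·5) = 28 − 29 = -1.

-1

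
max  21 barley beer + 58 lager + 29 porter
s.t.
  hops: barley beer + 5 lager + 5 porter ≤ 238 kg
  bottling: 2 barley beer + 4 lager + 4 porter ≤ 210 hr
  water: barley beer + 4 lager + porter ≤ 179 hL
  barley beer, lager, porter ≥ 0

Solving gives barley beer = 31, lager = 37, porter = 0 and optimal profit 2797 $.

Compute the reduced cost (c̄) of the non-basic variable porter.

Binding: bottling and water. Non-binding: hops (22 unused).
Slack constraints have shadow price 0 (complementary slackness).
The binding rows give the dual system: 2·y_bottling + 1·y_water = 21 and 4·y_bottling + 4·y_water = 58.
Solving: y_bottling = 6.5, y_water = 8.
Reduced cost of porter: c₃ − yᵀa₃ = 29 − (6.5·4 + 8·1) = 29 − 34 = -5.

-5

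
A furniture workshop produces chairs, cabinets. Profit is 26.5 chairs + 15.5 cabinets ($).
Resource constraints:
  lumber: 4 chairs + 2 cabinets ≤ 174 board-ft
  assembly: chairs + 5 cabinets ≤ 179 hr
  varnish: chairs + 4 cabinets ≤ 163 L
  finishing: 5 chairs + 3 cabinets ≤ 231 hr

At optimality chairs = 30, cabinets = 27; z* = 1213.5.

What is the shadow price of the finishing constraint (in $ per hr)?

Check each constraint at x*: lumber 174/174 (tight); assembly 165/179 (slack 14); varnish 138/163 (slack 25); finishing 231/231 (tight).
By complementary slackness, y = 0 for the non-binding constraints.
From A_Bᵀ y = c: 4·y_lumber + 5·y_finishing = 26.5; 2·y_lumber + 3·y_finishing = 15.5.
Solving: y_lumber = 1, y_finishing = 4.5.
Shadow price of finishing = 4.5.

4.5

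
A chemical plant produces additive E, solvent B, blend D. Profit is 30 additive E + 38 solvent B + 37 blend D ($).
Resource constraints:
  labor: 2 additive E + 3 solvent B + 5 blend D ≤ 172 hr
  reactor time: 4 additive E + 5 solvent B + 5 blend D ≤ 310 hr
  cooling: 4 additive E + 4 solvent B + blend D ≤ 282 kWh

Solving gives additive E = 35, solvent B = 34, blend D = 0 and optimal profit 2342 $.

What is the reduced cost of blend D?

At the optimum: labor uses 172 of 172 (binding); reactor time uses 310 of 310 (binding); cooling uses 276 of 282 (slack = 6).
Since cooling is not tight, its dual is 0.
From A_Bᵀ y = c: 2·y_labor + 4·y_reactor time = 30; 3·y_labor + 5·y_reactor time = 38.
→ y_labor = 1 and y_reactor time = 7.
Reduced cost of blend D: c₃ − yᵀa₃ = 37 − (1·5 + 7·5) = 37 − 40 = -3.

-3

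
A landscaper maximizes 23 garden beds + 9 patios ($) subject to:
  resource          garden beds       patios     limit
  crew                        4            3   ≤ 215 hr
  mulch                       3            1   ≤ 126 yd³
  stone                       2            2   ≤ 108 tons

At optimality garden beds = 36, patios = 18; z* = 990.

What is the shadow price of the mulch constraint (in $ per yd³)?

Check each constraint at x*: crew 198/215 (slack 17); mulch 126/126 (tight); stone 108/108 (tight).
By complementary slackness, y = 0 for the non-binding constraint.
Dual feasibility on the basic columns requires 3·y_mulch + 2·y_stone = 23, 1·y_mulch + 2·y_stone = 9.
This yields shadow prices y_mulch = 7, y_stone = 1.
Shadow price of mulch = 7.

7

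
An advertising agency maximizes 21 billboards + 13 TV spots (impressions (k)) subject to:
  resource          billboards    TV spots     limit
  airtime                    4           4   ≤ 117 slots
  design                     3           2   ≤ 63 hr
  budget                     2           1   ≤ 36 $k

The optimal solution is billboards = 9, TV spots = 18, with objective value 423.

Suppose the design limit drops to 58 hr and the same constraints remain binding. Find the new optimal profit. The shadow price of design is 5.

Δb = -5, so new z* = 423 + (5)·(-5) = 423 − 25 = 398.

398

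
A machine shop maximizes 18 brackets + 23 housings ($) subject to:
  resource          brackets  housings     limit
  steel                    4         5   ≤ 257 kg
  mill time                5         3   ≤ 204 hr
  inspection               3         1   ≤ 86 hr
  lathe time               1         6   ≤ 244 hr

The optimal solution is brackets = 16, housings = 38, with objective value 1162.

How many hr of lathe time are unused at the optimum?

lathe time used = 1·16 + 6·38 = 244; slack = 244 − 244 = 0.

0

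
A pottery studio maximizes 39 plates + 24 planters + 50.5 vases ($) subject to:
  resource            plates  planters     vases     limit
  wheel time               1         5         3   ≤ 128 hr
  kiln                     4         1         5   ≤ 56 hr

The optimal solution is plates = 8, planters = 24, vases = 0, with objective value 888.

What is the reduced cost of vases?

Both wheel time and kiln are binding at x*.
From A_Bᵀ y = c: 1·y_wheel time + 4·y_kiln = 39; 5·y_wheel time + 1·y_kiln = 24.
→ y_wheel time = 3 and y_kiln = 9.
Reduced cost of vases: c₃ − yᵀa₃ = 50.5 − (3·3 + 9·5) = 50.5 − 54 = -3.5.

-3.5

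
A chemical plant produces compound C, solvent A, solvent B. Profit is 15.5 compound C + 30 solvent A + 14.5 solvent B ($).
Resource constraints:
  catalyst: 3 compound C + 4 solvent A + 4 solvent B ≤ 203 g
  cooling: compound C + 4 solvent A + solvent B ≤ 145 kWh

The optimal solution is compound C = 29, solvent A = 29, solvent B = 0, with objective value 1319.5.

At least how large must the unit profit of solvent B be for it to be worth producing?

19.5

Check each constraint at x*: catalyst 203/203 (tight); cooling 145/145 (tight).
Dual feasibility on the basic columns requires 3·y_catalyst + 1·y_cooling = 15.5, 4·y_catalyst + 4·y_cooling = 30.
→ y_catalyst = 4 and y_cooling = 3.5.
solvent B enters the basis when its profit ≥ yᵀa₃ = 4·4 + 3.5·1 = 19.5.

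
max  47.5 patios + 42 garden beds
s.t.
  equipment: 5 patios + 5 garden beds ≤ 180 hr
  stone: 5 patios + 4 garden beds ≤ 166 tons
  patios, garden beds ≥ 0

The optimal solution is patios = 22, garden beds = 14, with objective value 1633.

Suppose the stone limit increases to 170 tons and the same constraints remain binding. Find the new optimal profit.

1655

Check each constraint at x*: equipment 180/180 (tight); stone 166/166 (tight).
The binding rows give the dual system: 5·y_equipment + 5·y_stone = 47.5 and 5·y_equipment + 4·y_stone = 42.
→ y_equipment = 4 and y_stone = 5.5.
Δz = y_stone·Δb = 5.5 × (4) = 22, so new z* = 1633 + 22 = 1655.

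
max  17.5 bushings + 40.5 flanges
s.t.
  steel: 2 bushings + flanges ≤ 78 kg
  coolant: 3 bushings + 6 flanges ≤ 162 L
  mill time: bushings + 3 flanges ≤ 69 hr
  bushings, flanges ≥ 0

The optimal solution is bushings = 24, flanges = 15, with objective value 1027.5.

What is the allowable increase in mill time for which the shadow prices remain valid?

12

Binding constraints: coolant, mill time. The basis is B = [[3,6],[1,3]] with det 3.
Per unit increase in mill time, x* moves by d = (-2, 1).
The basis stays optimal until bushings reaches 0; allowable increase = 12 hr.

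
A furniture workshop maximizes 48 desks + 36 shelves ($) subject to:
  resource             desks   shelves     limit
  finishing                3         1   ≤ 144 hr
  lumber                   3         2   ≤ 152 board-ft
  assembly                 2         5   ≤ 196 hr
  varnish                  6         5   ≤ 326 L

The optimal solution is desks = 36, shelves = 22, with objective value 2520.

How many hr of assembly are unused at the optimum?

14

assembly used = 2·36 + 5·22 = 182; slack = 196 − 182 = 14.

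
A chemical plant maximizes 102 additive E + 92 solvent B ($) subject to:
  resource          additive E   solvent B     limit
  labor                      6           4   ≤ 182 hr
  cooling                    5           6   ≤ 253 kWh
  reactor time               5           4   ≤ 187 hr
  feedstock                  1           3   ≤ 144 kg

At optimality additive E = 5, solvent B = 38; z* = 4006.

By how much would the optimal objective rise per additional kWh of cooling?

9

At the optimum: labor uses 182 of 182 (binding); cooling uses 253 of 253 (binding); reactor time uses 177 of 187 (slack = 10); feedstock uses 119 of 144 (slack = 25).
By complementary slackness, y = 0 for the non-binding constraints.
The binding rows give the dual system: 6·y_labor + 5·y_cooling = 102 and 4·y_labor + 6·y_cooling = 92.
This yields shadow prices y_labor = 9.5, y_cooling = 9.
Shadow price of cooling = 9.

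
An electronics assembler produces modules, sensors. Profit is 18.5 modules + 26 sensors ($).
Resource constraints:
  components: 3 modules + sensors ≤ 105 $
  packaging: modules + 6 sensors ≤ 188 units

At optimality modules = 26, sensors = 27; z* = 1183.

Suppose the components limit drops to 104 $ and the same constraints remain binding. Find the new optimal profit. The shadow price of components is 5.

Δb = -1, so new z* = 1183 + (5)·(-1) = 1183 − 5 = 1178.

1178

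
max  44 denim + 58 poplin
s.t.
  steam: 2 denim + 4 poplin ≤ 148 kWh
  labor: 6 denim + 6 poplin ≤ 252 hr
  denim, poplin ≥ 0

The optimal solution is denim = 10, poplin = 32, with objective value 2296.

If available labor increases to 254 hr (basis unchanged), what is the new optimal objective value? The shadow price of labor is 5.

Δb = 2, so new z* = 2296 + (5)·(2) = 2296 + 10 = 2306.

2306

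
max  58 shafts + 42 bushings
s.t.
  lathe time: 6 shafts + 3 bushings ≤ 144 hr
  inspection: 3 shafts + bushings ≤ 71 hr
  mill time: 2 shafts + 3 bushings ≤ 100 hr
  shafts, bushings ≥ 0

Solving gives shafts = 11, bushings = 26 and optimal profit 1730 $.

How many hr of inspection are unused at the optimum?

12

inspection used = 3·11 + 1·26 = 59; slack = 71 − 59 = 12.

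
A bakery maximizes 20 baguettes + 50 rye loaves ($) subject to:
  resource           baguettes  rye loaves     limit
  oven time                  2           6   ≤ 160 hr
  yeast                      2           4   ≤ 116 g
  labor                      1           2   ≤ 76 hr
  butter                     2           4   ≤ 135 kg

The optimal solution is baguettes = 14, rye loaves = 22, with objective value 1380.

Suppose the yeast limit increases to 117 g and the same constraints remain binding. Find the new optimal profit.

At the optimum: oven time uses 160 of 160 (binding); yeast uses 116 of 116 (binding); labor uses 58 of 76 (slack = 18); butter uses 116 of 135 (slack = 19).
Since labor, butter are not tight, their duals are 0.
Dual feasibility on the basic columns requires 2·y_oven time + 2·y_yeast = 20, 6·y_oven time + 4·y_yeast = 50.
→ y_oven time = 5 and y_yeast = 5.
Δz = y_yeast·Δb = 5 × (1) = 5, so new z* = 1380 + 5 = 1385.

1385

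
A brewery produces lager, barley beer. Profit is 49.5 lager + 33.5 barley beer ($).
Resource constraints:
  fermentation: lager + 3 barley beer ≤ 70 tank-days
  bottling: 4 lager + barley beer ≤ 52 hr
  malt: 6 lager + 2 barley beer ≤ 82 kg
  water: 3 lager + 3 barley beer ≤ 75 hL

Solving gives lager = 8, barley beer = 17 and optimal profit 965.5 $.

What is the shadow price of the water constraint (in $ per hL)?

8.5

Binding: malt and water. Non-binding: fermentation (11 unused), bottling (3 unused).
Slack constraints have shadow price 0 (complementary slackness).
The binding rows give the dual system: 6·y_malt + 3·y_water = 49.5 and 2·y_malt + 3·y_water = 33.5.
Solving: y_malt = 4, y_water = 8.5.
Shadow price of water = 8.5.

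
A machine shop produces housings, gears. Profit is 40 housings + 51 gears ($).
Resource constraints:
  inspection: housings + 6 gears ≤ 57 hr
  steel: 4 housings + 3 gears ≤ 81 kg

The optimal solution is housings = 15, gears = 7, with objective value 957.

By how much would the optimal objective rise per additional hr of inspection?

4

Both inspection and steel are binding at x*.
From A_Bᵀ y = c: 1·y_inspection + 4·y_steel = 40; 6·y_inspection + 3·y_steel = 51.
This yields shadow prices y_inspection = 4, y_steel = 9.
Shadow price of inspection = 4.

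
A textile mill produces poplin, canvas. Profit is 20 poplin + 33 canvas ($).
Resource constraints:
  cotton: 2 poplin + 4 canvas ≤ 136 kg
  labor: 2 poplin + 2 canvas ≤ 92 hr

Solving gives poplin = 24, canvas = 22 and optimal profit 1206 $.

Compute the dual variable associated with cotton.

At the optimum: cotton uses 136 of 136 (binding); labor uses 92 of 92 (binding).
The binding rows give the dual system: 2·y_cotton + 2·y_labor = 20 and 4·y_cotton + 2·y_labor = 33.
→ y_cotton = 6.5 and y_labor = 3.5.
Shadow price of cotton = 6.5.

6.5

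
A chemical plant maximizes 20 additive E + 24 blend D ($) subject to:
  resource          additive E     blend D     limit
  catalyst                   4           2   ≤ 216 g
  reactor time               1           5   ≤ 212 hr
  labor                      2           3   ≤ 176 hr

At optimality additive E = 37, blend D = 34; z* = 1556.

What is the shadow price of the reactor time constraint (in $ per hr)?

0

At the optimum: catalyst uses 216 of 216 (binding); reactor time uses 207 of 212 (slack = 5); labor uses 176 of 176 (binding).
Slack constraints have shadow price 0 (complementary slackness).
From A_Bᵀ y = c: 4·y_catalyst + 2·y_labor = 20; 2·y_catalyst + 3·y_labor = 24.
→ y_catalyst = 1.5 and y_labor = 7.
Shadow price of reactor time = 0.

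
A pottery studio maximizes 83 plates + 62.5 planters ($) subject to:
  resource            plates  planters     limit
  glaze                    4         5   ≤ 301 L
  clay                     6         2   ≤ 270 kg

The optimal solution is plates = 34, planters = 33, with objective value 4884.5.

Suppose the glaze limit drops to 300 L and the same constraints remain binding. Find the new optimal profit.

Both glaze and clay are binding at x*.
From A_Bᵀ y = c: 4·y_glaze + 6·y_clay = 83; 5·y_glaze + 2·y_clay = 62.5.
→ y_glaze = 9.5 and y_clay = 7.5.
Δz = y_glaze·Δb = 9.5 × (-1) = -9.5, so new z* = 4884.5 − 9.5 = 4875.

4875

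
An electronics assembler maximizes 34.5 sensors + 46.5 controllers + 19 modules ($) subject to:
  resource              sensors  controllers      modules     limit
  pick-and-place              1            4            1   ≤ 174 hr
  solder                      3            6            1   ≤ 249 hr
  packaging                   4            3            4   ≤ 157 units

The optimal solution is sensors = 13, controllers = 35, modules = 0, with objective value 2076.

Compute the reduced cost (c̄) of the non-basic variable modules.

At the optimum: pick-and-place uses 153 of 174 (slack = 21); solder uses 249 of 249 (binding); packaging uses 157 of 157 (binding).
Slack constraints have shadow price 0 (complementary slackness).
The binding rows give the dual system: 3·y_solder + 4·y_packaging = 34.5 and 6·y_solder + 3·y_packaging = 46.5.
This yields shadow prices y_solder = 5.5, y_packaging = 4.5.
Reduced cost of modules: c₃ − yᵀa₃ = 19 − (5.5·1 + 4.5·4) = 19 − 23.5 = -4.5.

-4.5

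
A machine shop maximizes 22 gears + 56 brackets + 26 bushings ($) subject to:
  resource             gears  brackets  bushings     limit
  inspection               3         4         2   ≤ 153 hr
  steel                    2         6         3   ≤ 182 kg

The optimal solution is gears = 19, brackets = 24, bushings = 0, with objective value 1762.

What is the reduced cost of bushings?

Check each constraint at x*: inspection 153/153 (tight); steel 182/182 (tight).
Dual feasibility on the basic columns requires 3·y_inspection + 2·y_steel = 22, 4·y_inspection + 6·y_steel = 56.
This yields shadow prices y_inspection = 2, y_steel = 8.
Reduced cost of bushings: c₃ − yᵀa₃ = 26 − (2·2 + 8·3) = 26 − 28 = -2.

-2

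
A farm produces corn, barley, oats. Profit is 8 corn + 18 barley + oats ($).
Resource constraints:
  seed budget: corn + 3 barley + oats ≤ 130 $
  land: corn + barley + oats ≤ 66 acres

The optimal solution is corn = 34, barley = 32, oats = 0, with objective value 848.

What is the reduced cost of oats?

-7

Check each constraint at x*: seed budget 130/130 (tight); land 66/66 (tight).
Dual feasibility on the basic columns requires 1·y_seed budget + 1·y_land = 8, 3·y_seed budget + 1·y_land = 18.
This yields shadow prices y_seed budget = 5, y_land = 3.
Reduced cost of oats: c₃ − yᵀa₃ = 1 − (5·1 + 3·1) = 1 − 8 = -7.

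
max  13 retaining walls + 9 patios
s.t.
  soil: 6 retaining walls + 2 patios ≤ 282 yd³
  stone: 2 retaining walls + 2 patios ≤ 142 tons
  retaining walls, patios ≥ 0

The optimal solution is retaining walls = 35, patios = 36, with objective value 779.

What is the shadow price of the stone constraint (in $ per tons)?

3.5

At the optimum: soil uses 282 of 282 (binding); stone uses 142 of 142 (binding).
The binding rows give the dual system: 6·y_soil + 2·y_stone = 13 and 2·y_soil + 2·y_stone = 9.
This yields shadow prices y_soil = 1, y_stone = 3.5.
Shadow price of stone = 3.5.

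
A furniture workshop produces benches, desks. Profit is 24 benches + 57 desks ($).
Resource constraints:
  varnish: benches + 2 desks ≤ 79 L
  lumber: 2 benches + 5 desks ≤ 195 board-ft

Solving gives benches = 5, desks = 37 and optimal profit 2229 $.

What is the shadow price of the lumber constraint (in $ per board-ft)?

At the optimum: varnish uses 79 of 79 (binding); lumber uses 195 of 195 (binding).
Dual feasibility on the basic columns requires 1·y_varnish + 2·y_lumber = 24, 2·y_varnish + 5·y_lumber = 57.
→ y_varnish = 6 and y_lumber = 9.
Shadow price of lumber = 9.

9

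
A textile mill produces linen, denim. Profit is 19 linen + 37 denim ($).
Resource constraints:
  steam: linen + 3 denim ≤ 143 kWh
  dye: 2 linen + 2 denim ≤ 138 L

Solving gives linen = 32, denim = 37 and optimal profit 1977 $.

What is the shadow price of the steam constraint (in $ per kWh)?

At the optimum: steam uses 143 of 143 (binding); dye uses 138 of 138 (binding).
Dual feasibility on the basic columns requires 1·y_steam + 2·y_dye = 19, 3·y_steam + 2·y_dye = 37.
Solving: y_steam = 9, y_dye = 5.
Shadow price of steam = 9.

9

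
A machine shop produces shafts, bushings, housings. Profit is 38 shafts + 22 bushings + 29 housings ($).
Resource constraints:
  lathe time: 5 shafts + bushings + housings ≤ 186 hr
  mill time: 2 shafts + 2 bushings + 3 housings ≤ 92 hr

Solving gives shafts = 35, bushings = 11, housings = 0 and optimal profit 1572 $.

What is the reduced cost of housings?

-2

Both lathe time and mill time are binding at x*.
From A_Bᵀ y = c: 5·y_lathe time + 2·y_mill time = 38; 1·y_lathe time + 2·y_mill time = 22.
This yields shadow prices y_lathe time = 4, y_mill time = 9.
Reduced cost of housings: c₃ − yᵀa₃ = 29 − (4·1 + 9·3) = 29 − 31 = -2.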